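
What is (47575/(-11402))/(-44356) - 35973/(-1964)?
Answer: 4548333574319/248321831992 ≈ 18.316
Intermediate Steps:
(47575/(-11402))/(-44356) - 35973/(-1964) = (47575*(-1/11402))*(-1/44356) - 35973*(-1/1964) = -47575/11402*(-1/44356) + 35973/1964 = 47575/505747112 + 35973/1964 = 4548333574319/248321831992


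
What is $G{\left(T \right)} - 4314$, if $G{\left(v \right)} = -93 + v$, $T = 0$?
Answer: $-4407$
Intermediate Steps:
$G{\left(T \right)} - 4314 = \left(-93 + 0\right) - 4314 = -93 - 4314 = -4407$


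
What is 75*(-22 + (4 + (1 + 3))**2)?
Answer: 3150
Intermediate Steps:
75*(-22 + (4 + (1 + 3))**2) = 75*(-22 + (4 + 4)**2) = 75*(-22 + 8**2) = 75*(-22 + 64) = 75*42 = 3150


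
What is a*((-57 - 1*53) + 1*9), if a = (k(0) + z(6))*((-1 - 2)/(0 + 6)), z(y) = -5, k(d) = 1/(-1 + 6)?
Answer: -1212/5 ≈ -242.40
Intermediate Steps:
k(d) = 1/5
a = 12/5 (a = (1/5 - 5)*((-1 - 2)/(0 + 6)) = -(-72)/(5*6) = -24/5*(-1/2) = 12/5 ≈ 2.4000)
a*((-57 - 1*53) + 1*9) = 12*((-57 - 1*53) + 1*9)/5 = 12*((-57 - 53) + 9)/5 = 12*(-110 + 9)/5 = (12/5)*(-101) = -1212/5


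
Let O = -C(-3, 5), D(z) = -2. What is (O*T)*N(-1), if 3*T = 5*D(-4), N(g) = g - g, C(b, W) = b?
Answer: 0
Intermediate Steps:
N(g) = 0
O = 3 (O = -1*(-3) = 3)
T = -10/3 (T = (5*(-2))/3 = (⅓)*(-10) = -10/3 ≈ -3.3333)
(O*T)*N(-1) = (3*(-10/3))*0 = -10*0 = 0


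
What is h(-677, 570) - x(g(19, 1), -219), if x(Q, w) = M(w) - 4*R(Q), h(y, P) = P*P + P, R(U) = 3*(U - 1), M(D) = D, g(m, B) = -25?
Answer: 325377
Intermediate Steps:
R(U) = -3 + 3*U (R(U) = 3*(-1 + U) = -3 + 3*U)
h(y, P) = P + P² (h(y, P) = P² + P = P + P²)
x(Q, w) = 12 + w - 12*Q (x(Q, w) = w - 4*(-3 + 3*Q) = w + (12 - 12*Q) = 12 + w - 12*Q)
h(-677, 570) - x(g(19, 1), -219) = 570*(1 + 570) - (12 - 219 - 12*(-25)) = 570*571 - (12 - 219 + 300) = 325470 - 1*93 = 325470 - 93 = 325377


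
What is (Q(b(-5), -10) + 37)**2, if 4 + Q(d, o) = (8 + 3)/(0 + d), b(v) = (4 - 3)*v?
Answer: 23716/25 ≈ 948.64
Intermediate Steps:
b(v) = v (b(v) = 1*v = v)
Q(d, o) = -4 + 11/d (Q(d, o) = -4 + (8 + 3)/(0 + d) = -4 + 11/d)
(Q(b(-5), -10) + 37)**2 = ((-4 + 11/(-5)) + 37)**2 = ((-4 + 11*(-1/5)) + 37)**2 = ((-4 - 11/5) + 37)**2 = (-31/5 + 37)**2 = (154/5)**2 = 23716/25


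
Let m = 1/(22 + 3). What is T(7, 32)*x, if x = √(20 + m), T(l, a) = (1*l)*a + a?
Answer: 256*√501/5 ≈ 1146.0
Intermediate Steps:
T(l, a) = a + a*l (T(l, a) = l*a + a = a*l + a = a + a*l)
m = 1/25 ≈ 0.040000
x = √501/5 (x = √(20 + 1/25) = √(501/25) = √501/5 ≈ 4.4766)
T(7, 32)*x = (32*(1 + 7))*(√501/5) = (32*8)*(√501/5) = 256*(√501/5) = 256*√501/5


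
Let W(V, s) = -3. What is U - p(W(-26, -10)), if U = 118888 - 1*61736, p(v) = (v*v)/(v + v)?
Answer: 114307/2 ≈ 57154.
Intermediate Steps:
p(v) = v/2 (p(v) = v**2/((2*v)) = v**2*(1/(2*v)) = v/2)
U = 57152 (U = 118888 - 61736 = 57152)
U - p(W(-26, -10)) = 57152 - (-3)/2 = 57152 - 1*(-3/2) = 57152 + 3/2 = 114307/2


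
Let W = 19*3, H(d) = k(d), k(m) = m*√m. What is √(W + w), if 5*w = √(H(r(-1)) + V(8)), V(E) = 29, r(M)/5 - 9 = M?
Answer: √(1425 + 5*√(29 + 80*√10))/5 ≈ 7.7691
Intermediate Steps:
r(M) = 45 + 5*M
k(m) = m^(3/2)
H(d) = d^(3/2)
W = 57
w = √(29 + 80*√10)/5 (w = √((45 + 5*(-1))^(3/2) + 29)/5 = √((45 - 5)^(3/2) + 29)/5 = √(40^(3/2) + 29)/5 = √(80*√10 + 29)/5 = √(29 + 80*√10)/5 ≈ 3.3585)
√(W + w) = √(57 + √(29 + 80*√10)/5)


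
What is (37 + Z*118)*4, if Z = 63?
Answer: 29884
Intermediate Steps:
(37 + Z*118)*4 = (37 + 63*118)*4 = (37 + 7434)*4 = 7471*4 = 29884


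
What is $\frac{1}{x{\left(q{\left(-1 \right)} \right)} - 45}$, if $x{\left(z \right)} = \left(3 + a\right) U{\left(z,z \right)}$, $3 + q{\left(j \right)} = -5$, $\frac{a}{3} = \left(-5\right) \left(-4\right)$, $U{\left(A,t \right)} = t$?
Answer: $- \frac{1}{549} \approx -0.0018215$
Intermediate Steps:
$a = 60$ ($a = 3 \left(\left(-5\right) \left(-4\right)\right) = 3 \cdot 20 = 60$)
$q{\left(j \right)} = -8$ ($q{\left(j \right)} = -3 - 5 = -8$)
$x{\left(z \right)} = 63 z$ ($x{\left(z \right)} = \left(3 + 60\right) z = 63 z$)
$\frac{1}{x{\left(q{\left(-1 \right)} \right)} - 45} = \frac{1}{63 \left(-8\right) - 45} = \frac{1}{-504 - 45} = \frac{1}{-549} = - \frac{1}{549}$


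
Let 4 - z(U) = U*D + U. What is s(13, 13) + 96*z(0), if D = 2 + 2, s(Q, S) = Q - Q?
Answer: 384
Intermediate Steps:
s(Q, S) = 0
D = 4
z(U) = 4 - 5*U (z(U) = 4 - (U*4 + U) = 4 - (4*U + U) = 4 - 5*U)
s(13, 13) + 96*z(0) = 0 + 96*(4 - 5*0) = 0 + 96*(4 + 0) = 0 + 96*4 = 0 + 384 = 384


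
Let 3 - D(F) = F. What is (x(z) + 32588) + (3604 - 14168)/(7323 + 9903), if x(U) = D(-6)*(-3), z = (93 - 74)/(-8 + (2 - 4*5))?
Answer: 280442611/8613 ≈ 32560.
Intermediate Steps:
z = -19/26 (z = 19/(-8 + (2 - 20)) = 19/(-8 - 18) = 19/(-26) = 19*(-1/26) = -19/26 ≈ -0.73077)
D(F) = 3 - F
x(U) = -27 (x(U) = (3 - 1*(-6))*(-3) = (3 + 6)*(-3) = 9*(-3) = -27)
(x(z) + 32588) + (3604 - 14168)/(7323 + 9903) = (-27 + 32588) + (3604 - 14168)/(7323 + 9903) = 32561 - 10564/17226 = 32561 - 10564*1/17226 = 32561 - 5282/8613 = 280442611/8613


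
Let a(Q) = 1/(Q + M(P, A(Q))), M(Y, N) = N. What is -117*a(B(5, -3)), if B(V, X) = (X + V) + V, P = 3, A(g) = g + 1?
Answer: -39/5 ≈ -7.8000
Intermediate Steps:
A(g) = 1 + g
B(V, X) = X + 2*V (B(V, X) = (V + X) + V = X + 2*V)
a(Q) = 1/(1 + 2*Q) (a(Q) = 1/(Q + (1 + Q)) = 1/(1 + 2*Q))
-117*a(B(5, -3)) = -117/(1 + 2*(-3 + 2*5)) = -117/(1 + 2*(-3 + 10)) = -117/(1 + 2*7) = -117/(1 + 14) = -117/15 = -117*1/15 = -39/5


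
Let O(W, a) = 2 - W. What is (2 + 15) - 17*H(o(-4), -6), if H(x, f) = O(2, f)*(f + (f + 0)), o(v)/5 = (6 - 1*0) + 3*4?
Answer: 17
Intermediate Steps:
o(v) = 90 (o(v) = 5*((6 - 1*0) + 3*4) = 5*((6 + 0) + 12) = 5*(6 + 12) = 5*18 = 90)
H(x, f) = 0 (H(x, f) = (2 - 1*2)*(f + (f + 0)) = (2 - 2)*(f + f) = 0*(2*f) = 0)
(2 + 15) - 17*H(o(-4), -6) = (2 + 15) - 17*0 = 17 + 0 = 17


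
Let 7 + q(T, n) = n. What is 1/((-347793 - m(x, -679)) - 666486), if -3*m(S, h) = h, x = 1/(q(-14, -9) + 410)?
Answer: -3/3043516 ≈ -9.8570e-7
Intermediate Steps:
q(T, n) = -7 + n
x = 1/394 (x = 1/((-7 - 9) + 410) = 1/(-16 + 410) = 1/394 ≈ 0.0025381)
m(S, h) = -h/3
1/((-347793 - m(x, -679)) - 666486) = 1/((-347793 - (-1)*(-679)/3) - 666486) = 1/((-347793 - 1*679/3) - 666486) = 1/((-347793 - 679/3) - 666486) = 1/(-1044058/3 - 666486) = 1/(-3043516/3) = -3/3043516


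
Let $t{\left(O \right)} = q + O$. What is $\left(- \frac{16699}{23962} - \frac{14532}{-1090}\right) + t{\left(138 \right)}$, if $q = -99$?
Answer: $\frac{674319247}{13059290} \approx 51.635$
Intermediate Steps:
$t{\left(O \right)} = -99 + O$
$\left(- \frac{16699}{23962} - \frac{14532}{-1090}\right) + t{\left(138 \right)} = \left(- \frac{16699}{23962} - \frac{14532}{-1090}\right) + \left(-99 + 138\right) = \left(\left(-16699\right) \frac{1}{23962} - - \frac{7266}{545}\right) + 39 = \left(- \frac{16699}{23962} + \frac{7266}{545}\right) + 39 = \frac{165006937}{13059290} + 39 = \frac{674319247}{13059290}$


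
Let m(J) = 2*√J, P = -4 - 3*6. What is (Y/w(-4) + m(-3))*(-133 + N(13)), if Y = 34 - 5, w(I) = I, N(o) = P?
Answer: 4495/4 - 310*I*√3 ≈ 1123.8 - 536.94*I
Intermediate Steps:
P = -22 (P = -4 - 18 = -22)
N(o) = -22
Y = 29
(Y/w(-4) + m(-3))*(-133 + N(13)) = (29/(-4) + 2*√(-3))*(-133 - 22) = (29*(-¼) + 2*(I*√3))*(-155) = (-29/4 + 2*I*√3)*(-155) = 4495/4 - 310*I*√3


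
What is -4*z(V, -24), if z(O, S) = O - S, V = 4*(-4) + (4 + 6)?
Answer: -72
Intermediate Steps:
V = -6 (V = -16 + 10 = -6)
-4*z(V, -24) = -4*(-6 - 1*(-24)) = -4*(-6 + 24) = -4*18 = -72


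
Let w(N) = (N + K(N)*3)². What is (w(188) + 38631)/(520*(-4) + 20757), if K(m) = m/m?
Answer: 75112/18677 ≈ 4.0216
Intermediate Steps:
K(m) = 1
w(N) = (3 + N)² (w(N) = (N + 1*3)² = (N + 3)² = (3 + N)²)
(w(188) + 38631)/(520*(-4) + 20757) = ((3 + 188)² + 38631)/(520*(-4) + 20757) = (191² + 38631)/(-2080 + 20757) = (36481 + 38631)/18677 = 75112*(1/18677) = 75112/18677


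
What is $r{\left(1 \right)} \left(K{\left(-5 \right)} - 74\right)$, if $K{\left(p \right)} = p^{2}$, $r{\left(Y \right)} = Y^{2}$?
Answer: $-49$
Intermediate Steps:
$r{\left(1 \right)} \left(K{\left(-5 \right)} - 74\right) = 1^{2} \left(\left(-5\right)^{2} - 74\right) = 1 \left(25 - 74\right) = 1 \left(-49\right) = -49$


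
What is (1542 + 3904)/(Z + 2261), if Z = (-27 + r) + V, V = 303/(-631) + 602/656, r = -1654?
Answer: 1127147728/120131987 ≈ 9.3826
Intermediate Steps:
V = 90547/206968 (V = 303*(-1/631) + 602*(1/656) = -303/631 + 301/328 = 90547/206968 ≈ 0.43749)
Z = -347822661/206968 (Z = (-27 - 1654) + 90547/206968 = -1681 + 90547/206968 = -347822661/206968 ≈ -1680.6)
(1542 + 3904)/(Z + 2261) = (1542 + 3904)/(-347822661/206968 + 2261) = 5446/(120131987/206968) = 5446*(206968/120131987) = 1127147728/120131987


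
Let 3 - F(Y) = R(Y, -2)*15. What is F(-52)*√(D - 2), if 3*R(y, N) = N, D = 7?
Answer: 13*√5 ≈ 29.069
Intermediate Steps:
R(y, N) = N/3
F(Y) = 13 (F(Y) = 3 - (⅓)*(-2)*15 = 3 - (-2)*15/3 = 3 - 1*(-10) = 3 + 10 = 13)
F(-52)*√(D - 2) = 13*√(7 - 2) = 13*√5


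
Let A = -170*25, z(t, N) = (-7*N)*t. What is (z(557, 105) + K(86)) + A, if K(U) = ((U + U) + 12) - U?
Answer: -413547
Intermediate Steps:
z(t, N) = -7*N*t
A = -4250
K(U) = 12 + U (K(U) = (2*U + 12) - U = (12 + 2*U) - U = 12 + U)
(z(557, 105) + K(86)) + A = (-7*105*557 + (12 + 86)) - 4250 = (-409395 + 98) - 4250 = -409297 - 4250 = -413547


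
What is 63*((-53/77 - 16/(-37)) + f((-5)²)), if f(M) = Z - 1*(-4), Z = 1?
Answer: 121644/407 ≈ 298.88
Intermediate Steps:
f(M) = 5 (f(M) = 1 - 1*(-4) = 1 + 4 = 5)
63*((-53/77 - 16/(-37)) + f((-5)²)) = 63*((-53/77 - 16/(-37)) + 5) = 63*((-53*1/77 - 16*(-1/37)) + 5) = 63*((-53/77 + 16/37) + 5) = 63*(-729/2849 + 5) = 63*(13516/2849) = 121644/407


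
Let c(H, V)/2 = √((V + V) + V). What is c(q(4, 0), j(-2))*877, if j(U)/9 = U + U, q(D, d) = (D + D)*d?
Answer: 10524*I*√3 ≈ 18228.0*I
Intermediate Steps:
q(D, d) = 2*D*d (q(D, d) = (2*D)*d = 2*D*d)
j(U) = 18*U (j(U) = 9*(U + U) = 9*(2*U) = 18*U)
c(H, V) = 2*√3*√V (c(H, V) = 2*√((V + V) + V) = 2*√(2*V + V) = 2*√(3*V) = 2*(√3*√V) = 2*√3*√V)
c(q(4, 0), j(-2))*877 = (2*√3*√(18*(-2)))*877 = (2*√3*√(-36))*877 = (2*√3*(6*I))*877 = (12*I*√3)*877 = 10524*I*√3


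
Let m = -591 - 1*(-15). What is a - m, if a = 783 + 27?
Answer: 1386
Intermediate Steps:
a = 810
m = -576 (m = -591 + 15 = -576)
a - m = 810 - 1*(-576) = 810 + 576 = 1386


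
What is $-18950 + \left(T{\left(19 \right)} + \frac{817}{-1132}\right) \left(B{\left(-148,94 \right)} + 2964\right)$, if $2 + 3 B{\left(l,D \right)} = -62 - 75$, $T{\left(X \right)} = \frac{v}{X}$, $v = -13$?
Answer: $- \frac{1487411767}{64524} \approx -23052.0$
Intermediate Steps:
$T{\left(X \right)} = - \frac{13}{X}$
$B{\left(l,D \right)} = - \frac{139}{3}$ ($B{\left(l,D \right)} = - \frac{2}{3} + \frac{-62 - 75}{3} = - \frac{2}{3} + \frac{1}{3} \left(-137\right) = - \frac{2}{3} - \frac{137}{3} = - \frac{139}{3}$)
$-18950 + \left(T{\left(19 \right)} + \frac{817}{-1132}\right) \left(B{\left(-148,94 \right)} + 2964\right) = -18950 + \left(- \frac{13}{19} + \frac{817}{-1132}\right) \left(- \frac{139}{3} + 2964\right) = -18950 + \left(\left(-13\right) \frac{1}{19} + 817 \left(- \frac{1}{1132}\right)\right) \frac{8753}{3} = -18950 + \left(- \frac{13}{19} - \frac{817}{1132}\right) \frac{8753}{3} = -18950 - \frac{264681967}{64524} = - \frac{1487411767}{64524}$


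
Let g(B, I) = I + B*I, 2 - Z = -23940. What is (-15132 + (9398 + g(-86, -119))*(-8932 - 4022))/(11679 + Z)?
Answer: -252786534/35621 ≈ -7096.6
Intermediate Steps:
Z = 23942 (Z = 2 - 1*(-23940) = 2 + 23940 = 23942)
(-15132 + (9398 + g(-86, -119))*(-8932 - 4022))/(11679 + Z) = (-15132 + (9398 - 119*(1 - 86))*(-8932 - 4022))/(11679 + 23942) = (-15132 + (9398 - 119*(-85))*(-12954))/35621 = (-15132 + (9398 + 10115)*(-12954))*(1/35621) = (-15132 + 19513*(-12954))*(1/35621) = (-15132 - 252771402)*(1/35621) = -252786534*1/35621 = -252786534/35621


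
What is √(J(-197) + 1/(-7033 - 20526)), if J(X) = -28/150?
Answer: I*√31905136977/413385 ≈ 0.43209*I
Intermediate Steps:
J(X) = -14/75 (J(X) = -28*1/150 = -14/75)
√(J(-197) + 1/(-7033 - 20526)) = √(-14/75 + 1/(-7033 - 20526)) = √(-14/75 + 1/(-27559)) = √(-14/75 - 1/27559) = √(-385901/2066925) = I*√31905136977/413385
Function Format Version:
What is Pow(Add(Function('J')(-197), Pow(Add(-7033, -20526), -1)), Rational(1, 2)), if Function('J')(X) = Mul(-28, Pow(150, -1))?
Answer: Mul(Rational(1, 413385), I, Pow(31905136977, Rational(1, 2))) ≈ Mul(0.43209, I)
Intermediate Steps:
Function('J')(X) = Rational(-14, 75) (Function('J')(X) = Mul(-28, Rational(1, 150)) = Rational(-14, 75))
Pow(Add(Function('J')(-197), Pow(Add(-7033, -20526), -1)), Rational(1, 2)) = Pow(Add(Rational(-14, 75), Pow(Add(-7033, -20526), -1)), Rational(1, 2)) = Pow(Add(Rational(-14, 75), Pow(-27559, -1)), Rational(1, 2)) = Pow(Add(Rational(-14, 75), Rational(-1, 27559)), Rational(1, 2)) = Pow(Rational(-385901, 2066925), Rational(1, 2)) = Mul(Rational(1, 413385), I, Pow(31905136977, Rational(1, 2)))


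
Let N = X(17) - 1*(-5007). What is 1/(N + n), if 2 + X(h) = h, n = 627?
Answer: 1/5649 ≈ 0.00017702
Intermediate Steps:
X(h) = -2 + h
N = 5022 (N = (-2 + 17) - 1*(-5007) = 15 + 5007 = 5022)
1/(N + n) = 1/(5022 + 627) = 1/5649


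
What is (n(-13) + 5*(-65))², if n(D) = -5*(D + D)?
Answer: 38025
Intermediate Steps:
n(D) = -10*D
(n(-13) + 5*(-65))² = (-10*(-13) + 5*(-65))² = (130 - 325)² = (-195)² = 38025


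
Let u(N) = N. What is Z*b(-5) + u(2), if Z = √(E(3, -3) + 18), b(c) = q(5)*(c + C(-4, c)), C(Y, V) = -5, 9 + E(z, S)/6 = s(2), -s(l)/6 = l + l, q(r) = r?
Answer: 2 - 300*I*√5 ≈ 2.0 - 670.82*I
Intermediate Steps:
s(l) = -12*l (s(l) = -6*(l + l) = -12*l)
E(z, S) = -198 (E(z, S) = -54 + 6*(-12*2) = -54 + 6*(-24) = -54 - 144 = -198)
b(c) = -25 + 5*c (b(c) = 5*(c - 5) = 5*(-5 + c) = -25 + 5*c)
Z = 6*I*√5 (Z = √(-198 + 18) = √(-180) = 6*I*√5 ≈ 13.416*I)
Z*b(-5) + u(2) = (6*I*√5)*(-25 + 5*(-5)) + 2 = (6*I*√5)*(-25 - 25) + 2 = (6*I*√5)*(-50) + 2 = -300*I*√5 + 2 = 2 - 300*I*√5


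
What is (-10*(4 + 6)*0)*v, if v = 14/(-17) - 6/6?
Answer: 0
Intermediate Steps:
v = -31/17 (v = 14*(-1/17) - 6*⅙ = -14/17 - 1 = -31/17 ≈ -1.8235)
(-10*(4 + 6)*0)*v = -10*(4 + 6)*0*(-31/17) = -100*0*(-31/17) = -10*0*(-31/17) = 0*(-31/17) = 0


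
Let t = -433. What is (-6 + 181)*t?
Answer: -75775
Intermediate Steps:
(-6 + 181)*t = (-6 + 181)*(-433) = 175*(-433) = -75775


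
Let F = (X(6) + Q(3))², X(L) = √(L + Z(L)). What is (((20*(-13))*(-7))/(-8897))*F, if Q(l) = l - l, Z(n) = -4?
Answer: -520/1271 ≈ -0.40913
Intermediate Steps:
X(L) = √(-4 + L) (X(L) = √(L - 4) = √(-4 + L))
Q(l) = 0
F = 2 (F = (√(-4 + 6) + 0)² = (√2 + 0)² = (√2)² = 2)
(((20*(-13))*(-7))/(-8897))*F = (((20*(-13))*(-7))/(-8897))*2 = (-260*(-7)*(-1/8897))*2 = (1820*(-1/8897))*2 = -260/1271*2 = -520/1271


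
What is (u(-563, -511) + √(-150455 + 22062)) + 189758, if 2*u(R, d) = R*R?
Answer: 696485/2 + I*√128393 ≈ 3.4824e+5 + 358.32*I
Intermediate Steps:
u(R, d) = R²/2 (u(R, d) = (R*R)/2 = R²/2)
(u(-563, -511) + √(-150455 + 22062)) + 189758 = ((½)*(-563)² + √(-150455 + 22062)) + 189758 = ((½)*316969 + √(-128393)) + 189758 = (316969/2 + I*√128393) + 189758 = 696485/2 + I*√128393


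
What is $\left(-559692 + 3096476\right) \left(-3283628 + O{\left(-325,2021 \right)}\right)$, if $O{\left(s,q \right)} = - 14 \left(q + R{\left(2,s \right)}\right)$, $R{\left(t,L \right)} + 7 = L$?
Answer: $-8389839766816$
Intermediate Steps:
$R{\left(t,L \right)} = -7 + L$
$O{\left(s,q \right)} = 98 - 14 q - 14 s$ ($O{\left(s,q \right)} = - 14 \left(q + \left(-7 + s\right)\right) = - 14 \left(-7 + q + s\right) = 98 - 14 q - 14 s$)
$\left(-559692 + 3096476\right) \left(-3283628 + O{\left(-325,2021 \right)}\right) = \left(-559692 + 3096476\right) \left(-3283628 - 23646\right) = 2536784 \left(-3283628 + \left(98 - 28294 + 4550\right)\right) = 2536784 \left(-3283628 - 23646\right) = 2536784 \left(-3307274\right) = -8389839766816$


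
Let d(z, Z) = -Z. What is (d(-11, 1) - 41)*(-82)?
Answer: 3444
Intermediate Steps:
(d(-11, 1) - 41)*(-82) = (-1*1 - 41)*(-82) = (-1 - 41)*(-82) = -42*(-82) = 3444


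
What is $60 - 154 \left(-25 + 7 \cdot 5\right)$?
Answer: $-1480$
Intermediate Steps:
$60 - 154 \left(-25 + 7 \cdot 5\right) = 60 - 154 \left(-25 + 35\right) = 60 - 1540 = -1480$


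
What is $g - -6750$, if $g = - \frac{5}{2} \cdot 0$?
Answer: $6750$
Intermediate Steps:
$g = 0$ ($g = \left(-5\right) \frac{1}{2} \cdot 0 = \left(- \frac{5}{2}\right) 0 = 0$)
$g - -6750 = 0 - -6750 = 0 + 6750 = 6750$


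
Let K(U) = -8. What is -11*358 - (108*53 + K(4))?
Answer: -9654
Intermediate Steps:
-11*358 - (108*53 + K(4)) = -11*358 - (108*53 - 8) = -3938 - (5724 - 8) = -3938 - 1*5716 = -3938 - 5716 = -9654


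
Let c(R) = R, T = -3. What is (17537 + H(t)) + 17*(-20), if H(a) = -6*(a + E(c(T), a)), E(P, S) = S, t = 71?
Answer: 16345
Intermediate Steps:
H(a) = -12*a (H(a) = -6*(a + a) = -12*a)
(17537 + H(t)) + 17*(-20) = (17537 - 12*71) + 17*(-20) = (17537 - 852) - 340 = 16685 - 340 = 16345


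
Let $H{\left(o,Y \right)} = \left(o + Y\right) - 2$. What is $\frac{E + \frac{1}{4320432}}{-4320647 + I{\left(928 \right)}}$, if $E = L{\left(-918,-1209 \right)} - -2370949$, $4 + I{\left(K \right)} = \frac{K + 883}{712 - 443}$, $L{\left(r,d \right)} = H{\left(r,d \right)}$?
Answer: $- \frac{2753033621434829}{5021436383989056} \approx -0.54826$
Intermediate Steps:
$H{\left(o,Y \right)} = -2 + Y + o$ ($H{\left(o,Y \right)} = \left(Y + o\right) - 2 = -2 + Y + o$)
$L{\left(r,d \right)} = -2 + d + r$
$I{\left(K \right)} = - \frac{193}{269} + \frac{K}{269}$ ($I{\left(K \right)} = -4 + \frac{K + 883}{712 - 443} = -4 + \frac{883 + K}{269} = -4 + \left(883 + K\right) \frac{1}{269} = -4 + \left(\frac{883}{269} + \frac{K}{269}\right) = - \frac{193}{269} + \frac{K}{269}$)
$E = 2368820$ ($E = \left(-2 - 1209 - 918\right) - -2370949 = -2129 + 2370949 = 2368820$)
$\frac{E + \frac{1}{4320432}}{-4320647 + I{\left(928 \right)}} = \frac{2368820 + \frac{1}{4320432}}{-4320647 + \left(- \frac{193}{269} + \frac{1}{269} \cdot 928\right)} = \frac{2368820 + \frac{1}{4320432}}{-4320647 + \left(- \frac{193}{269} + \frac{928}{269}\right)} = \frac{10234325730241}{4320432 \left(-4320647 + \frac{735}{269}\right)} = \frac{10234325730241}{4320432 \left(- \frac{1162253308}{269}\right)} = \frac{10234325730241}{4320432} \left(- \frac{269}{1162253308}\right) = - \frac{2753033621434829}{5021436383989056}$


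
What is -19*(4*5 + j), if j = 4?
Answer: -456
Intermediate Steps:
-19*(4*5 + j) = -19*(4*5 + 4) = -19*(20 + 4) = -19*24 = -456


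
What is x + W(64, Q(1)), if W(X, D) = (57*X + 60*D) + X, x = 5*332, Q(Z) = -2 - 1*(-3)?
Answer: 5432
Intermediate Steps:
Q(Z) = 1 (Q(Z) = -2 + 3 = 1)
x = 1660
W(X, D) = 58*X + 60*D
x + W(64, Q(1)) = 1660 + (58*64 + 60*1) = 1660 + (3712 + 60) = 1660 + 3772 = 5432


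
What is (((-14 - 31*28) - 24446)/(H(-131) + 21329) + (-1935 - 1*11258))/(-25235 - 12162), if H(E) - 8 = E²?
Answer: 253964721/719854853 ≈ 0.35280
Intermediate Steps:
H(E) = 8 + E²
(((-14 - 31*28) - 24446)/(H(-131) + 21329) + (-1935 - 1*11258))/(-25235 - 12162) = (((-14 - 31*28) - 24446)/((8 + (-131)²) + 21329) + (-1935 - 1*11258))/(-25235 - 12162) = (((-14 - 868) - 24446)/((8 + 17161) + 21329) + (-1935 - 11258))/(-37397) = ((-882 - 24446)/(17169 + 21329) - 13193)*(-1/37397) = (-25328/38498 - 13193)*(-1/37397) = (-25328*1/38498 - 13193)*(-1/37397) = (-12664/19249 - 13193)*(-1/37397) = -253964721/19249*(-1/37397) = 253964721/719854853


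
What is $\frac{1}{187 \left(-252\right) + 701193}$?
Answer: $\frac{1}{654069} \approx 1.5289 \cdot 10^{-6}$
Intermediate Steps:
$\frac{1}{187 \left(-252\right) + 701193} = \frac{1}{-47124 + 701193} = \frac{1}{654069}$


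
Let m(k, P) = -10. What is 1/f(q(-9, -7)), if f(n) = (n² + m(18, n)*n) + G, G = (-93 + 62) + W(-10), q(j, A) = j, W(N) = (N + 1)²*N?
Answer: -1/670 ≈ -0.0014925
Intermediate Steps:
W(N) = N*(1 + N)² (W(N) = (1 + N)²*N = N*(1 + N)²)
G = -841 (G = (-93 + 62) - 10*(1 - 10)² = -31 - 10*(-9)² = -31 - 10*81 = -31 - 810 = -841)
f(n) = -841 + n² - 10*n (f(n) = (n² - 10*n) - 841 = -841 + n² - 10*n)
1/f(q(-9, -7)) = 1/(-841 + (-9)² - 10*(-9)) = 1/(-841 + 81 + 90) = 1/(-670) = -1/670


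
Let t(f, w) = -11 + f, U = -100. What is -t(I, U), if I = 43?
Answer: -32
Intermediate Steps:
-t(I, U) = -(-11 + 43) = -1*32 = -32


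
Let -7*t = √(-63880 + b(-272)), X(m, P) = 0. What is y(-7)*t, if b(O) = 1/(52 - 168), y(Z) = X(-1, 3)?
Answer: 0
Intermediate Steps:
y(Z) = 0
b(O) = -1/116 (b(O) = 1/(-116) = -1/116)
t = -I*√214892349/406 (t = -√(-63880 - 1/116)/7 = -I*√214892349/406 ≈ -36.106*I)
y(-7)*t = 0*(-I*√214892349/406) = 0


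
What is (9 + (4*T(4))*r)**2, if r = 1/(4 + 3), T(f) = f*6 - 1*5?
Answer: 19321/49 ≈ 394.31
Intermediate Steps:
T(f) = -5 + 6*f (T(f) = 6*f - 5 = -5 + 6*f)
r = 1/7 ≈ 0.14286
(9 + (4*T(4))*r)**2 = (9 + (4*(-5 + 6*4))*(1/7))**2 = (9 + (4*(-5 + 24))*(1/7))**2 = (9 + (4*19)*(1/7))**2 = (9 + 76*(1/7))**2 = (9 + 76/7)**2 = (139/7)**2 = 19321/49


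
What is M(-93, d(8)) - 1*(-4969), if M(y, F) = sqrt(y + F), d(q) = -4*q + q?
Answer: 4969 + 3*I*sqrt(13) ≈ 4969.0 + 10.817*I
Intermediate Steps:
d(q) = -3*q
M(y, F) = sqrt(F + y)
M(-93, d(8)) - 1*(-4969) = sqrt(-3*8 - 93) - 1*(-4969) = sqrt(-24 - 93) + 4969 = sqrt(-117) + 4969 = 3*I*sqrt(13) + 4969 = 4969 + 3*I*sqrt(13)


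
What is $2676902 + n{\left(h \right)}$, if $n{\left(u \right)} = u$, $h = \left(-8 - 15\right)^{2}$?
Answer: $2677431$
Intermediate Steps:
$h = 529$ ($h = \left(-23\right)^{2} = 529$)
$2676902 + n{\left(h \right)} = 2676902 + 529 = 2677431$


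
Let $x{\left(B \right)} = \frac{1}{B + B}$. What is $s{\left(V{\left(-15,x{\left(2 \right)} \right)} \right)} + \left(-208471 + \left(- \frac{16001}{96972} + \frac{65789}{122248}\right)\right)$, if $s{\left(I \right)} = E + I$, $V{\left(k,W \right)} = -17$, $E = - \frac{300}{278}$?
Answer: $- \frac{85886609424748313}{411948498696} \approx -2.0849 \cdot 10^{5}$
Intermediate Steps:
$x{\left(B \right)} = \frac{1}{2 B}$
$E = - \frac{150}{139}$ ($E = \left(-300\right) \frac{1}{278} = - \frac{150}{139} \approx -1.0791$)
$s{\left(I \right)} = - \frac{150}{139} + I$
$s{\left(V{\left(-15,x{\left(2 \right)} \right)} \right)} + \left(-208471 + \left(- \frac{16001}{96972} + \frac{65789}{122248}\right)\right) = \left(- \frac{150}{139} - 17\right) + \left(-208471 + \left(- \frac{16001}{96972} + \frac{65789}{122248}\right)\right) = - \frac{2513}{139} + \left(-208471 + \left(\left(-16001\right) \frac{1}{96972} + 65789 \cdot \frac{1}{122248}\right)\right) = - \frac{2513}{139} + \left(-208471 + \left(- \frac{16001}{96972} + \frac{65789}{122248}\right)\right) = - \frac{2513}{139} + \left(-208471 + \frac{1105900165}{2963658264}\right) = - \frac{2513}{139} - \frac{617835696054179}{2963658264} = - \frac{85886609424748313}{411948498696}$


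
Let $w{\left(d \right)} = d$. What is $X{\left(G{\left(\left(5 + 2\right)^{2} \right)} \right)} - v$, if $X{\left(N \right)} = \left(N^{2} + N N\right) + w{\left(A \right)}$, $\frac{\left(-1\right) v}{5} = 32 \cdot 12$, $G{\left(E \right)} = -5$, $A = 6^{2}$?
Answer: $2006$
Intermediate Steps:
$A = 36$
$v = -1920$ ($v = - 5 \cdot 32 \cdot 12 = \left(-5\right) 384 = -1920$)
$X{\left(N \right)} = 36 + 2 N^{2}$ ($X{\left(N \right)} = \left(N^{2} + N N\right) + 36 = \left(N^{2} + N^{2}\right) + 36 = 2 N^{2} + 36 = 36 + 2 N^{2}$)
$X{\left(G{\left(\left(5 + 2\right)^{2} \right)} \right)} - v = \left(36 + 2 \left(-5\right)^{2}\right) - -1920 = \left(36 + 2 \cdot 25\right) + 1920 = \left(36 + 50\right) + 1920 = 86 + 1920 = 2006$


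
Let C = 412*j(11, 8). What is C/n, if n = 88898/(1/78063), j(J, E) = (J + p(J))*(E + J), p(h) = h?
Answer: 86108/3469822287 ≈ 2.4816e-5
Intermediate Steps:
j(J, E) = 2*J*(E + J) (j(J, E) = (J + J)*(E + J) = (2*J)*(E + J) = 2*J*(E + J))
n = 6939644574 (n = 88898/(1/78063) = 88898*78063 = 6939644574)
C = 172216 (C = 412*(2*11*(8 + 11)) = 412*(2*11*19) = 412*418 = 172216)
C/n = 172216/6939644574 = 172216*(1/6939644574) = 86108/3469822287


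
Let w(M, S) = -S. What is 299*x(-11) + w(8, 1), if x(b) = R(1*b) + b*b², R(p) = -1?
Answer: -398269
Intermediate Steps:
x(b) = -1 + b³ (x(b) = -1 + b*b² = -1 + b³)
299*x(-11) + w(8, 1) = 299*(-1 + (-11)³) - 1*1 = 299*(-1 - 1331) - 1 = 299*(-1332) - 1 = -398268 - 1 = -398269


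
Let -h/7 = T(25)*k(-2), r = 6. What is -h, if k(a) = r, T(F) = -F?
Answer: -1050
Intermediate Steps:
k(a) = 6
h = 1050 (h = -7*(-1*25)*6 = -(-175)*6 = -7*(-150) = 1050)
-h = -1*1050 = -1050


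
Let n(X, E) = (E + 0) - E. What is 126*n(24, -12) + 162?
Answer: 162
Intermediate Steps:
n(X, E) = 0 (n(X, E) = E - E = 0)
126*n(24, -12) + 162 = 126*0 + 162 = 0 + 162 = 162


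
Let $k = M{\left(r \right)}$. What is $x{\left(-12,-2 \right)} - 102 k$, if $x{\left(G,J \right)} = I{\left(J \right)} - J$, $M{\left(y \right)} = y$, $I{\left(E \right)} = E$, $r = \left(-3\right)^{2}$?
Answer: $-918$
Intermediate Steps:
$r = 9$
$k = 9$
$x{\left(G,J \right)} = 0$ ($x{\left(G,J \right)} = J - J = 0$)
$x{\left(-12,-2 \right)} - 102 k = 0 - 918 = -918$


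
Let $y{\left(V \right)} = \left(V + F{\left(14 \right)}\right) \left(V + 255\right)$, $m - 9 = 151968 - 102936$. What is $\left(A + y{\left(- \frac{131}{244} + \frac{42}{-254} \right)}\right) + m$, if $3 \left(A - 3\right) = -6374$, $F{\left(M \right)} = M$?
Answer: $\frac{144905314039279}{2880768432} \approx 50301.0$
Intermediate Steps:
$A = - \frac{6365}{3}$ ($A = 3 + \frac{1}{3} \left(-6374\right) = 3 - \frac{6374}{3} = - \frac{6365}{3} \approx -2121.7$)
$m = 49041$ ($m = 9 + \left(151968 - 102936\right) = 9 + 49032 = 49041$)
$y{\left(V \right)} = \left(14 + V\right) \left(255 + V\right)$ ($y{\left(V \right)} = \left(V + 14\right) \left(V + 255\right) = \left(14 + V\right) \left(255 + V\right)$)
$\left(A + y{\left(- \frac{131}{244} + \frac{42}{-254} \right)}\right) + m = \left(- \frac{6365}{3} + \left(3570 + \left(- \frac{131}{244} + \frac{42}{-254}\right)^{2} + 269 \left(- \frac{131}{244} + \frac{42}{-254}\right)\right)\right) + 49041 = \left(- \frac{6365}{3} + \left(3570 + \left(\left(-131\right) \frac{1}{244} + 42 \left(- \frac{1}{254}\right)\right)^{2} + 269 \left(\left(-131\right) \frac{1}{244} + 42 \left(- \frac{1}{254}\right)\right)\right)\right) + 49041 = \left(- \frac{6365}{3} + \left(3570 + \left(- \frac{131}{244} - \frac{21}{127}\right)^{2} + 269 \left(- \frac{131}{244} - \frac{21}{127}\right)\right)\right) + 49041 = \left(- \frac{6365}{3} + \left(3570 + \left(- \frac{21761}{30988}\right)^{2} + 269 \left(- \frac{21761}{30988}\right)\right)\right) + 49041 = \left(- \frac{6365}{3} + \left(3570 + \frac{473541121}{960256144} - \frac{5853709}{30988}\right)\right) + 49041 = \left(- \frac{6365}{3} + \frac{3247193240709}{960256144}\right) + 49041 = \frac{3629549365567}{2880768432} + 49041 = \frac{144905314039279}{2880768432}$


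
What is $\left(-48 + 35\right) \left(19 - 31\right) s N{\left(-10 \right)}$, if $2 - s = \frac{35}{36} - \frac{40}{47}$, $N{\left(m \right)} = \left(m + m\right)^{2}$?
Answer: $\frac{16530800}{141} \approx 1.1724 \cdot 10^{5}$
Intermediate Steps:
$N{\left(m \right)} = 4 m^{2}$ ($N{\left(m \right)} = \left(2 m\right)^{2} = 4 m^{2}$)
$s = \frac{3179}{1692}$ ($s = 2 - \left(\frac{35}{36} - \frac{40}{47}\right) = 2 - \frac{205}{1692} = \frac{3179}{1692} \approx 1.8788$)
$\left(-48 + 35\right) \left(19 - 31\right) s N{\left(-10 \right)} = \left(-48 + 35\right) \left(19 - 31\right) \frac{3179}{1692} \cdot 4 \left(-10\right)^{2} = \left(-13\right) \left(-12\right) \frac{3179}{1692} \cdot 4 \cdot 100 = 156 \cdot \frac{3179}{1692} \cdot 400 = \frac{41327}{141} \cdot 400 = \frac{16530800}{141}$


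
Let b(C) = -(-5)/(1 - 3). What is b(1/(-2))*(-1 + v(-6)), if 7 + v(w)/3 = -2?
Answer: 70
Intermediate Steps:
v(w) = -27 (v(w) = -21 + 3*(-2) = -21 - 6 = -27)
b(C) = -5/2 (b(C) = -(-5)/(-2) = -(-5)*(-1)/2 = -1*5/2 = -5/2)
b(1/(-2))*(-1 + v(-6)) = -5*(-1 - 27)/2 = -5/2*(-28) = 70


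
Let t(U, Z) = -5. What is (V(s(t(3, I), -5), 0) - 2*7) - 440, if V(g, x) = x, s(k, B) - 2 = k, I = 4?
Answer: -454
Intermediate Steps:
s(k, B) = 2 + k
(V(s(t(3, I), -5), 0) - 2*7) - 440 = (0 - 2*7) - 440 = (0 - 14) - 440 = -14 - 440 = -454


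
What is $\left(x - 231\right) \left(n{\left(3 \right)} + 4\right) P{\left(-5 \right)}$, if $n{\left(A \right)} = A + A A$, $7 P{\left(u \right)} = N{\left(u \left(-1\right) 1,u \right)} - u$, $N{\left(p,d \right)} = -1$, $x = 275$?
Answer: $\frac{2816}{7} \approx 402.29$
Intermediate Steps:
$P{\left(u \right)} = - \frac{1}{7} - \frac{u}{7}$ ($P{\left(u \right)} = \frac{-1 - u}{7} = - \frac{1}{7} - \frac{u}{7}$)
$n{\left(A \right)} = A + A^{2}$
$\left(x - 231\right) \left(n{\left(3 \right)} + 4\right) P{\left(-5 \right)} = \left(275 - 231\right) \left(3 \left(1 + 3\right) + 4\right) \left(- \frac{1}{7} - - \frac{5}{7}\right) = 44 \left(3 \cdot 4 + 4\right) \left(- \frac{1}{7} + \frac{5}{7}\right) = 44 \left(12 + 4\right) \frac{4}{7} = 44 \cdot 16 \cdot \frac{4}{7} = 44 \cdot \frac{64}{7} = \frac{2816}{7}$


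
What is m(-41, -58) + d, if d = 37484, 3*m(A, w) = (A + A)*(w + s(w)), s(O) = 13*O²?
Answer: -1156272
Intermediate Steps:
m(A, w) = 2*A*(w + 13*w²)/3 (m(A, w) = ((A + A)*(w + 13*w²))/3 = ((2*A)*(w + 13*w²))/3 = (2*A*(w + 13*w²))/3 = 2*A*(w + 13*w²)/3)
m(-41, -58) + d = (⅔)*(-41)*(-58)*(1 + 13*(-58)) + 37484 = (⅔)*(-41)*(-58)*(1 - 754) + 37484 = (⅔)*(-41)*(-58)*(-753) + 37484 = -1193756 + 37484 = -1156272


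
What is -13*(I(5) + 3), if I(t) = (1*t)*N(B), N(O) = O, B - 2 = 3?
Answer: -364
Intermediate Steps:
B = 5 (B = 2 + 3 = 5)
I(t) = 5*t (I(t) = (1*t)*5 = t*5 = 5*t)
-13*(I(5) + 3) = -13*(5*5 + 3) = -13*(25 + 3) = -13*28 = -364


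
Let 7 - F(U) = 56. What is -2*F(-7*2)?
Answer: 98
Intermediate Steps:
F(U) = -49 (F(U) = 7 - 1*56 = 7 - 56 = -49)
-2*F(-7*2) = -2*(-49) = 98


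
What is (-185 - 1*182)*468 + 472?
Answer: -171284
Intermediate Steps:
(-185 - 1*182)*468 + 472 = (-185 - 182)*468 + 472 = -367*468 + 472 = -171756 + 472 = -171284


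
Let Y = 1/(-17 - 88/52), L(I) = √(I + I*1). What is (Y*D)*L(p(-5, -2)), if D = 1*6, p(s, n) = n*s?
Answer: -52*√5/81 ≈ -1.4355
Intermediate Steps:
L(I) = √2*√I (L(I) = √(I + I) = √(2*I) = √2*√I)
D = 6
Y = -13/243 (Y = 1/(-17 - 88*1/52) = 1/(-17 - 22/13) = 1/(-243/13) = -13/243 ≈ -0.053498)
(Y*D)*L(p(-5, -2)) = (-13/243*6)*(√2*√(-2*(-5))) = -26*√2*√10/81 = -52*√5/81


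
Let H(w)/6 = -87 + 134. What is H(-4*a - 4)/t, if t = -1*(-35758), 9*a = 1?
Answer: 141/17879 ≈ 0.0078864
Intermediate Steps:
a = 1/9 (a = (1/9)*1 = 1/9 ≈ 0.11111)
H(w) = 282 (H(w) = 6*(-87 + 134) = 6*47 = 282)
t = 35758
H(-4*a - 4)/t = 282/35758 = 282*(1/35758) = 141/17879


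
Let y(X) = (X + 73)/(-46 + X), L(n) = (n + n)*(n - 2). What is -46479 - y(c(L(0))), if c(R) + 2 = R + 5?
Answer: -1998521/43 ≈ -46477.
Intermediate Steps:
L(n) = 2*n*(-2 + n) (L(n) = (2*n)*(-2 + n) = 2*n*(-2 + n))
c(R) = 3 + R (c(R) = -2 + (R + 5) = -2 + (5 + R) = 3 + R)
y(X) = (73 + X)/(-46 + X)
-46479 - y(c(L(0))) = -46479 - (73 + (3 + 2*0*(-2 + 0)))/(-46 + (3 + 2*0*(-2 + 0))) = -46479 - (73 + (3 + 2*0*(-2)))/(-46 + (3 + 2*0*(-2))) = -46479 - (73 + (3 + 0))/(-46 + (3 + 0)) = -46479 - (73 + 3)/(-46 + 3) = -46479 - 76/(-43) = -46479 - (-1)*76/43 = -46479 - 1*(-76/43) = -46479 + 76/43 = -1998521/43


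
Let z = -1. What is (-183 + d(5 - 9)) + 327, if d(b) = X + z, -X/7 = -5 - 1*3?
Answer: 199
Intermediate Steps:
X = 56 (X = -7*(-5 - 1*3) = -7*(-5 - 3) = -7*(-8) = 56)
d(b) = 55 (d(b) = 56 - 1 = 55)
(-183 + d(5 - 9)) + 327 = (-183 + 55) + 327 = -128 + 327 = 199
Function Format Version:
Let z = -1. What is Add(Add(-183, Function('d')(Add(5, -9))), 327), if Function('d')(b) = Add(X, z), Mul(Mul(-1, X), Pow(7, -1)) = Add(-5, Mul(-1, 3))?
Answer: 199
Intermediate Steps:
X = 56 (X = Mul(-7, Add(-5, Mul(-1, 3))) = Mul(-7, Add(-5, -3)) = Mul(-7, -8) = 56)
Function('d')(b) = 55 (Function('d')(b) = Add(56, -1) = 55)
Add(Add(-183, Function('d')(Add(5, -9))), 327) = Add(Add(-183, 55), 327) = Add(-128, 327) = 199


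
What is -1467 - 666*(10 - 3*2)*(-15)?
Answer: 38493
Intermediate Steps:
-1467 - 666*(10 - 3*2)*(-15) = -1467 - 666*(10 - 6)*(-15) = -1467 - 2664*(-15) = -1467 - 666*(-60) = -1467 + 39960 = 38493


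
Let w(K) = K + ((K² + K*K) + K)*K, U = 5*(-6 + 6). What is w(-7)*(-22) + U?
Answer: 14168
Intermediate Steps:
U = 0 (U = 5*0 = 0)
w(K) = K + K*(K + 2*K²) (w(K) = K + ((K² + K²) + K)*K = K + (2*K² + K)*K = K + (K + 2*K²)*K = K + K*(K + 2*K²))
w(-7)*(-22) + U = -7*(1 - 7 + 2*(-7)²)*(-22) + 0 = -7*(1 - 7 + 2*49)*(-22) + 0 = -7*(1 - 7 + 98)*(-22) + 0 = -7*92*(-22) + 0 = -644*(-22) + 0 = 14168 + 0 = 14168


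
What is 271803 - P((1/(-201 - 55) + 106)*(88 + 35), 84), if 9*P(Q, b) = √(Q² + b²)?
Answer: 271803 - √1237785506449/768 ≈ 2.7035e+5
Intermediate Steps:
P(Q, b) = √(Q² + b²)/9
271803 - P((1/(-201 - 55) + 106)*(88 + 35), 84) = 271803 - √(((1/(-201 - 55) + 106)*(88 + 35))² + 84²)/9 = 271803 - √(((1/(-256) + 106)*123)² + 7056)/9 = 271803 - √(((-1/256 + 106)*123)² + 7056)/9 = 271803 - √(((27135/256)*123)² + 7056)/9 = 271803 - √((3337605/256)² + 7056)/9 = 271803 - √(11139607136025/65536 + 7056)/9 = 271803 - √(11140069558041/65536)/9 = 271803 - 3*√1237785506449/256/9 = 271803 - √1237785506449/768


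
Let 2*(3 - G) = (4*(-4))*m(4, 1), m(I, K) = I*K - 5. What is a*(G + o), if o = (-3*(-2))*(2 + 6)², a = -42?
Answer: -15918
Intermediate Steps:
m(I, K) = -5 + I*K
G = -5 (G = 3 - 4*(-4)*(-5 + 4*1)/2 = 3 - (-8)*(-5 + 4) = 3 - (-8)*(-1) = 3 - ½*16 = 3 - 8 = -5)
o = 384 (o = 6*8² = 6*64 = 384)
a*(G + o) = -42*(-5 + 384) = -42*379 = -15918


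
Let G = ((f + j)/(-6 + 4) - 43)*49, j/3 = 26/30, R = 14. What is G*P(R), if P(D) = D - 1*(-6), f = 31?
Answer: -58604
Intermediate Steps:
j = 13/5 (j = 3*(26/30) = 3*(26*(1/30)) = 3*(13/15) = 13/5 ≈ 2.6000)
P(D) = 6 + D (P(D) = D + 6 = 6 + D)
G = -14651/5 (G = ((31 + 13/5)/(-6 + 4) - 43)*49 = ((168/5)/(-2) - 43)*49 = ((168/5)*(-1/2) - 43)*49 = (-84/5 - 43)*49 = -299/5*49 = -14651/5 ≈ -2930.2)
G*P(R) = -14651*(6 + 14)/5 = -14651/5*20 = -58604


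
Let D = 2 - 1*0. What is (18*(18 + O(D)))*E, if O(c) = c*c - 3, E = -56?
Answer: -19152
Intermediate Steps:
D = 2 (D = 2 + 0 = 2)
O(c) = -3 + c² (O(c) = c² - 3 = -3 + c²)
(18*(18 + O(D)))*E = (18*(18 + (-3 + 2²)))*(-56) = (18*(18 + (-3 + 4)))*(-56) = (18*(18 + 1))*(-56) = (18*19)*(-56) = 342*(-56) = -19152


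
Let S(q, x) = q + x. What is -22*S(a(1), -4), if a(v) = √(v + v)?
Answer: 88 - 22*√2 ≈ 56.887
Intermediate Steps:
a(v) = √2*√v (a(v) = √(2*v) = √2*√v)
-22*S(a(1), -4) = -22*(√2*√1 - 4) = -22*(√2*1 - 4) = -22*(√2 - 4) = -22*(-4 + √2) = 88 - 22*√2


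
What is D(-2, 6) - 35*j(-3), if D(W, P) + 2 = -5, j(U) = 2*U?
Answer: 203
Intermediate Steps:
D(W, P) = -7 (D(W, P) = -2 - 5 = -7)
D(-2, 6) - 35*j(-3) = -7 - 70*(-3) = -7 - 35*(-6) = -7 + 210 = 203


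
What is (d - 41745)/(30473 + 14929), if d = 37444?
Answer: -187/1974 ≈ -0.094731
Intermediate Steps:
(d - 41745)/(30473 + 14929) = (37444 - 41745)/(30473 + 14929) = -4301/45402 = -4301*1/45402 = -187/1974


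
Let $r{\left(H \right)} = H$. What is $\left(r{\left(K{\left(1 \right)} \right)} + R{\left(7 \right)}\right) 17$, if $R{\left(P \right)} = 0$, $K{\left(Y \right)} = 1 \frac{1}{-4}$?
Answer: $- \frac{17}{4} \approx -4.25$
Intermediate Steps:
$K{\left(Y \right)} = - \frac{1}{4}$ ($K{\left(Y \right)} = 1 \left(- \frac{1}{4}\right) = - \frac{1}{4}$)
$\left(r{\left(K{\left(1 \right)} \right)} + R{\left(7 \right)}\right) 17 = \left(- \frac{1}{4} + 0\right) 17 = \left(- \frac{1}{4}\right) 17 = - \frac{17}{4}$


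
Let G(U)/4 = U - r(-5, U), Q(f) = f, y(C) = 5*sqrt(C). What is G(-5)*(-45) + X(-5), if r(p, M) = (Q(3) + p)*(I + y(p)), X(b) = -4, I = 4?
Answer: -544 - 1800*I*sqrt(5) ≈ -544.0 - 4024.9*I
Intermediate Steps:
r(p, M) = (3 + p)*(4 + 5*sqrt(p))
G(U) = 32 + 4*U + 40*I*sqrt(5) (G(U) = 4*(U - (12 + 4*(-5) + 5*(-5)**(3/2) + 15*sqrt(-5))) = 4*(U - (12 - 20 + 5*(-5*I*sqrt(5)) + 15*(I*sqrt(5)))) = 4*(U - (12 - 20 - 25*I*sqrt(5) + 15*I*sqrt(5))) = 4*(U - (-8 - 10*I*sqrt(5))) = 4*(U + (8 + 10*I*sqrt(5))) = 4*(8 + U + 10*I*sqrt(5)) = 32 + 4*U + 40*I*sqrt(5))
G(-5)*(-45) + X(-5) = (32 + 4*(-5) + 40*I*sqrt(5))*(-45) - 4 = (32 - 20 + 40*I*sqrt(5))*(-45) - 4 = (12 + 40*I*sqrt(5))*(-45) - 4 = (-540 - 1800*I*sqrt(5)) - 4 = -544 - 1800*I*sqrt(5)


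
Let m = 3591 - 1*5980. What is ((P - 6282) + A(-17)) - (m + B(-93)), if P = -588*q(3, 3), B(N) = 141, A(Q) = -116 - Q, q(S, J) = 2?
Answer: -5309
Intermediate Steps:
m = -2389 (m = 3591 - 5980 = -2389)
P = -1176 (P = -588*2 = -1176)
((P - 6282) + A(-17)) - (m + B(-93)) = ((-1176 - 6282) + (-116 - 1*(-17))) - (-2389 + 141) = (-7458 + (-116 + 17)) - 1*(-2248) = (-7458 - 99) + 2248 = -7557 + 2248 = -5309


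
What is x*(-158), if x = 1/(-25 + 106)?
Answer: -158/81 ≈ -1.9506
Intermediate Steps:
x = 1/81 ≈ 0.012346
x*(-158) = (1/81)*(-158) = -158/81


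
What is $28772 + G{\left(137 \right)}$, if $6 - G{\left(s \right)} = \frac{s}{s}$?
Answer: $28777$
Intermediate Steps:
$G{\left(s \right)} = 5$ ($G{\left(s \right)} = 6 - \frac{s}{s} = 6 - 1 = 5$)
$28772 + G{\left(137 \right)} = 28772 + 5 = 28777$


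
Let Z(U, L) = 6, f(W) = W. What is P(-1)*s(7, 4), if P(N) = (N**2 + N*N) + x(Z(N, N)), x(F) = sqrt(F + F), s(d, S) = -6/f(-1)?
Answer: 12 + 12*sqrt(3) ≈ 32.785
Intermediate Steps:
s(d, S) = 6 (s(d, S) = -6/(-1) = -6*(-1) = 6)
x(F) = sqrt(2)*sqrt(F) (x(F) = sqrt(2*F) = sqrt(2)*sqrt(F))
P(N) = 2*sqrt(3) + 2*N**2 (P(N) = (N**2 + N*N) + sqrt(2)*sqrt(6) = (N**2 + N**2) + 2*sqrt(3) = 2*N**2 + 2*sqrt(3) = 2*sqrt(3) + 2*N**2)
P(-1)*s(7, 4) = (2*sqrt(3) + 2*(-1)**2)*6 = (2*sqrt(3) + 2*1)*6 = (2*sqrt(3) + 2)*6 = (2 + 2*sqrt(3))*6 = 12 + 12*sqrt(3)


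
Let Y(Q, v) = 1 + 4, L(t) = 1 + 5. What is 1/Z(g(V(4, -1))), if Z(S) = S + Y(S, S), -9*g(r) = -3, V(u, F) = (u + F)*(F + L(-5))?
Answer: 3/16 ≈ 0.18750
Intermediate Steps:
L(t) = 6
V(u, F) = (6 + F)*(F + u) (V(u, F) = (u + F)*(F + 6) = (F + u)*(6 + F) = (6 + F)*(F + u))
Y(Q, v) = 5
g(r) = ⅓ (g(r) = -⅑*(-3) = ⅓)
Z(S) = 5 + S (Z(S) = S + 5 = 5 + S)
1/Z(g(V(4, -1))) = 1/(5 + ⅓) = 1/(16/3) = 3/16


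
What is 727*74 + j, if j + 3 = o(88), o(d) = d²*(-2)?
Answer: 38307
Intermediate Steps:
o(d) = -2*d²
j = -15491 (j = -3 - 2*88² = -3 - 2*7744 = -3 - 15488 = -15491)
727*74 + j = 727*74 - 15491 = 53798 - 15491 = 38307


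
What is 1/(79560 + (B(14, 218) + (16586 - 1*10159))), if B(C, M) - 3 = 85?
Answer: 1/86075 ≈ 1.1618e-5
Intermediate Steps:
B(C, M) = 88 (B(C, M) = 3 + 85 = 88)
1/(79560 + (B(14, 218) + (16586 - 1*10159))) = 1/(79560 + (88 + (16586 - 1*10159))) = 1/(79560 + (88 + (16586 - 10159))) = 1/(79560 + (88 + 6427)) = 1/(79560 + 6515) = 1/86075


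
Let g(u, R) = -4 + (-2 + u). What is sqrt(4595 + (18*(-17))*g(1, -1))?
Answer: 35*sqrt(5) ≈ 78.262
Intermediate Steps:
g(u, R) = -6 + u
sqrt(4595 + (18*(-17))*g(1, -1)) = sqrt(4595 + (18*(-17))*(-6 + 1)) = sqrt(4595 - 306*(-5)) = sqrt(4595 + 1530) = sqrt(6125) = 35*sqrt(5)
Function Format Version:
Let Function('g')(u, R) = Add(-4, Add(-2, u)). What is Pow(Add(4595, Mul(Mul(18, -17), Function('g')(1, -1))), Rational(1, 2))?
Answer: Mul(35, Pow(5, Rational(1, 2))) ≈ 78.262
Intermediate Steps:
Function('g')(u, R) = Add(-6, u)
Pow(Add(4595, Mul(Mul(18, -17), Function('g')(1, -1))), Rational(1, 2)) = Pow(Add(4595, Mul(Mul(18, -17), Add(-6, 1))), Rational(1, 2)) = Pow(Add(4595, Mul(-306, -5)), Rational(1, 2)) = Pow(Add(4595, 1530), Rational(1, 2)) = Pow(6125, Rational(1, 2)) = Mul(35, Pow(5, Rational(1, 2)))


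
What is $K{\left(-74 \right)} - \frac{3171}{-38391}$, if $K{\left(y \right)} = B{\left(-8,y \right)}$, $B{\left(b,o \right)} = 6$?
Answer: $\frac{77839}{12797} \approx 6.0826$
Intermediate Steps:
$K{\left(y \right)} = 6$
$K{\left(-74 \right)} - \frac{3171}{-38391} = 6 - \frac{3171}{-38391} = 6 - - \frac{1057}{12797} = 6 + \frac{1057}{12797} = \frac{77839}{12797}$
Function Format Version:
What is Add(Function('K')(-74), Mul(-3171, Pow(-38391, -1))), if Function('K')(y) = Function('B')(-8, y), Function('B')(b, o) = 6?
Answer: Rational(77839, 12797) ≈ 6.0826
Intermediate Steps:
Function('K')(y) = 6
Add(Function('K')(-74), Mul(-3171, Pow(-38391, -1))) = Add(6, Mul(-3171, Pow(-38391, -1))) = Add(6, Mul(-3171, Rational(-1, 38391))) = Add(6, Rational(1057, 12797)) = Rational(77839, 12797)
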